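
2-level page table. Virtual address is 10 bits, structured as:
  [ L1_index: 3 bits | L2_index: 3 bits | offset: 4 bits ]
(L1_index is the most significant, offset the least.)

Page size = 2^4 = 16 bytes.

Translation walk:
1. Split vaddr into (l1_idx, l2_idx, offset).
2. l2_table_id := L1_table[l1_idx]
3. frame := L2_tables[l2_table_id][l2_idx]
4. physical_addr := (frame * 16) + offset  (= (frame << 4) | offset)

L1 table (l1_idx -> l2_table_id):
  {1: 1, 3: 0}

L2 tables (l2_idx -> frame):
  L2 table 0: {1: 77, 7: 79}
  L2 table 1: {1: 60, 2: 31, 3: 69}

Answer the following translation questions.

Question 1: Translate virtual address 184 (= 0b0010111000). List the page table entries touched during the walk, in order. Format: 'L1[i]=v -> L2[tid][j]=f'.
Answer: L1[1]=1 -> L2[1][3]=69

Derivation:
vaddr = 184 = 0b0010111000
Split: l1_idx=1, l2_idx=3, offset=8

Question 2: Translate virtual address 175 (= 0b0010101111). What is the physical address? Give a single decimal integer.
Answer: 511

Derivation:
vaddr = 175 = 0b0010101111
Split: l1_idx=1, l2_idx=2, offset=15
L1[1] = 1
L2[1][2] = 31
paddr = 31 * 16 + 15 = 511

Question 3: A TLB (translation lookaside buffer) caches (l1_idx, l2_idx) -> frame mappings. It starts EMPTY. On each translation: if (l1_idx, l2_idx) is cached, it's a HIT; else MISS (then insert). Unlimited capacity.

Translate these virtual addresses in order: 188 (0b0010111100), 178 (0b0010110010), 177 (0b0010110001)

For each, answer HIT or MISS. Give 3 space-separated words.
vaddr=188: (1,3) not in TLB -> MISS, insert
vaddr=178: (1,3) in TLB -> HIT
vaddr=177: (1,3) in TLB -> HIT

Answer: MISS HIT HIT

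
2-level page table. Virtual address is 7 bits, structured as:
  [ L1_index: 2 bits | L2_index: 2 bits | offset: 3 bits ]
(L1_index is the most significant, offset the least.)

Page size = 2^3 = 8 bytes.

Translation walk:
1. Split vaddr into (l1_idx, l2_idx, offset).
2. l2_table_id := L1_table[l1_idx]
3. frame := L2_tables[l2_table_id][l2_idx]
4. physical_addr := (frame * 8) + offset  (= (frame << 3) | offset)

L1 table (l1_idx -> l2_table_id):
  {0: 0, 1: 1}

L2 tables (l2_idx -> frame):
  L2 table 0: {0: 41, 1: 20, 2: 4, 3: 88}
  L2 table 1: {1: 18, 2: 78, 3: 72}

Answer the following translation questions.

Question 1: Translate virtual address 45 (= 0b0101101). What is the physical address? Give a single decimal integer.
vaddr = 45 = 0b0101101
Split: l1_idx=1, l2_idx=1, offset=5
L1[1] = 1
L2[1][1] = 18
paddr = 18 * 8 + 5 = 149

Answer: 149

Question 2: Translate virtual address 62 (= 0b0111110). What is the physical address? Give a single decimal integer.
vaddr = 62 = 0b0111110
Split: l1_idx=1, l2_idx=3, offset=6
L1[1] = 1
L2[1][3] = 72
paddr = 72 * 8 + 6 = 582

Answer: 582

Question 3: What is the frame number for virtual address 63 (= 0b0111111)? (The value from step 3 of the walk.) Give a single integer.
Answer: 72

Derivation:
vaddr = 63: l1_idx=1, l2_idx=3
L1[1] = 1; L2[1][3] = 72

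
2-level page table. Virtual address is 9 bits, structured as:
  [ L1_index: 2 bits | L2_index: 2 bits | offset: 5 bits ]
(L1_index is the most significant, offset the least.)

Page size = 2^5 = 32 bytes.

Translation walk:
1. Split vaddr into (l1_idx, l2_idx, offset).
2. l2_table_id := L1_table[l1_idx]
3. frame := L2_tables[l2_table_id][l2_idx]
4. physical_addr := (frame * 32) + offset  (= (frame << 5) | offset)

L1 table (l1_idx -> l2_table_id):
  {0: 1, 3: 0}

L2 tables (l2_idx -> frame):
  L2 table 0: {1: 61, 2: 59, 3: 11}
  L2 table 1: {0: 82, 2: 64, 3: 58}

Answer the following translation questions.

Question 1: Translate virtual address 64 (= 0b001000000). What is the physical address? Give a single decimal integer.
vaddr = 64 = 0b001000000
Split: l1_idx=0, l2_idx=2, offset=0
L1[0] = 1
L2[1][2] = 64
paddr = 64 * 32 + 0 = 2048

Answer: 2048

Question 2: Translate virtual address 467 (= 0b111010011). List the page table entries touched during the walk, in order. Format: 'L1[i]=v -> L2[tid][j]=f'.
vaddr = 467 = 0b111010011
Split: l1_idx=3, l2_idx=2, offset=19

Answer: L1[3]=0 -> L2[0][2]=59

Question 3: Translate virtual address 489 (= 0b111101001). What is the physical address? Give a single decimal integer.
vaddr = 489 = 0b111101001
Split: l1_idx=3, l2_idx=3, offset=9
L1[3] = 0
L2[0][3] = 11
paddr = 11 * 32 + 9 = 361

Answer: 361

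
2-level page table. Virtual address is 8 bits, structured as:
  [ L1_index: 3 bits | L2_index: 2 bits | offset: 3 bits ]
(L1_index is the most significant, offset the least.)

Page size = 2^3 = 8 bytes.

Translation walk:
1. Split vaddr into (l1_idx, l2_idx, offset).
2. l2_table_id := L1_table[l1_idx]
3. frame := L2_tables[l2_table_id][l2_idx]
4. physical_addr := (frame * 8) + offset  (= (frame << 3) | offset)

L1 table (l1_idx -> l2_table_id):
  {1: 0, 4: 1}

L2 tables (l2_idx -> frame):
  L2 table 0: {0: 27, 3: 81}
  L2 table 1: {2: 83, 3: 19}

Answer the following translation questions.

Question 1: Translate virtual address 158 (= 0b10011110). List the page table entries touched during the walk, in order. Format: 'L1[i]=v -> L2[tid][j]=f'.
Answer: L1[4]=1 -> L2[1][3]=19

Derivation:
vaddr = 158 = 0b10011110
Split: l1_idx=4, l2_idx=3, offset=6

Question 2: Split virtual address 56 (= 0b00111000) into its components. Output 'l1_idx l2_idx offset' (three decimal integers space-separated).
Answer: 1 3 0

Derivation:
vaddr = 56 = 0b00111000
  top 3 bits -> l1_idx = 1
  next 2 bits -> l2_idx = 3
  bottom 3 bits -> offset = 0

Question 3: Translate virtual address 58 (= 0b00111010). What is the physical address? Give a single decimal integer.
Answer: 650

Derivation:
vaddr = 58 = 0b00111010
Split: l1_idx=1, l2_idx=3, offset=2
L1[1] = 0
L2[0][3] = 81
paddr = 81 * 8 + 2 = 650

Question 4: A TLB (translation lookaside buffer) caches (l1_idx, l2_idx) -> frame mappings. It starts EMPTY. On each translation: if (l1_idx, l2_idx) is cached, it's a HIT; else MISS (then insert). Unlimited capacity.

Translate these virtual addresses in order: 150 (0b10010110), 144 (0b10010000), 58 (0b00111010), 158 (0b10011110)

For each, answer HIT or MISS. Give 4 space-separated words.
vaddr=150: (4,2) not in TLB -> MISS, insert
vaddr=144: (4,2) in TLB -> HIT
vaddr=58: (1,3) not in TLB -> MISS, insert
vaddr=158: (4,3) not in TLB -> MISS, insert

Answer: MISS HIT MISS MISS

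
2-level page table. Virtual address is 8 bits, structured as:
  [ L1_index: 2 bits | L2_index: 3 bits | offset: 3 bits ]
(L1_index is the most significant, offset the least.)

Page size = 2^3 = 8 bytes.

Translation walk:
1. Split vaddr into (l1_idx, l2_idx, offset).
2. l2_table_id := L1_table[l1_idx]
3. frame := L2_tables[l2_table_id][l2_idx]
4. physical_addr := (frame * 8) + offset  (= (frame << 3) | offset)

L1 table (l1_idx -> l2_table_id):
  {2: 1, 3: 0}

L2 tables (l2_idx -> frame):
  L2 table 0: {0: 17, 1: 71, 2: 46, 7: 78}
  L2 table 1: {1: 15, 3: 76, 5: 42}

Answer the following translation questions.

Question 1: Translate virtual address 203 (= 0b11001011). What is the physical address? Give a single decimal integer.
vaddr = 203 = 0b11001011
Split: l1_idx=3, l2_idx=1, offset=3
L1[3] = 0
L2[0][1] = 71
paddr = 71 * 8 + 3 = 571

Answer: 571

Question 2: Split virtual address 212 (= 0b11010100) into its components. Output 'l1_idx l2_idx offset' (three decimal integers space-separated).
vaddr = 212 = 0b11010100
  top 2 bits -> l1_idx = 3
  next 3 bits -> l2_idx = 2
  bottom 3 bits -> offset = 4

Answer: 3 2 4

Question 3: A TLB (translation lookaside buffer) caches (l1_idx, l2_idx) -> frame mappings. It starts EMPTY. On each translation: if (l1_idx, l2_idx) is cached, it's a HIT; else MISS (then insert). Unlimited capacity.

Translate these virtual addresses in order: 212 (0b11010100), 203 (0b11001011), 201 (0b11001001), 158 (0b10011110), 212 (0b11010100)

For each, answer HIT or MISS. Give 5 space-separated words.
vaddr=212: (3,2) not in TLB -> MISS, insert
vaddr=203: (3,1) not in TLB -> MISS, insert
vaddr=201: (3,1) in TLB -> HIT
vaddr=158: (2,3) not in TLB -> MISS, insert
vaddr=212: (3,2) in TLB -> HIT

Answer: MISS MISS HIT MISS HIT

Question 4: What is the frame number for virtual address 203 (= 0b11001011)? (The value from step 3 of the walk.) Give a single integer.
Answer: 71

Derivation:
vaddr = 203: l1_idx=3, l2_idx=1
L1[3] = 0; L2[0][1] = 71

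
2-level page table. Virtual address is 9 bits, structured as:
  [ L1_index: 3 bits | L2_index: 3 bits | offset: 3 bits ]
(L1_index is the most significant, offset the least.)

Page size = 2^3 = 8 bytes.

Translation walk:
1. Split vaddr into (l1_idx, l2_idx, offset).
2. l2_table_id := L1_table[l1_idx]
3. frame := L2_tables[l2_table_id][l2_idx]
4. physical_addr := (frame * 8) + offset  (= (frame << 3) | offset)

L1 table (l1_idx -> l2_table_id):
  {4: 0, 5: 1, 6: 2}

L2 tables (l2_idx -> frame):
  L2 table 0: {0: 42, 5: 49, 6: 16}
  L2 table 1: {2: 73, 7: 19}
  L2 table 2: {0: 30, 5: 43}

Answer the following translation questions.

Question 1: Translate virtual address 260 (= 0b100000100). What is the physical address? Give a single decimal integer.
vaddr = 260 = 0b100000100
Split: l1_idx=4, l2_idx=0, offset=4
L1[4] = 0
L2[0][0] = 42
paddr = 42 * 8 + 4 = 340

Answer: 340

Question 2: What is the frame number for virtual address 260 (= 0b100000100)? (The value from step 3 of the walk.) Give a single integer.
Answer: 42

Derivation:
vaddr = 260: l1_idx=4, l2_idx=0
L1[4] = 0; L2[0][0] = 42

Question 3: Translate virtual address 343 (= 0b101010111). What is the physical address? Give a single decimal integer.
vaddr = 343 = 0b101010111
Split: l1_idx=5, l2_idx=2, offset=7
L1[5] = 1
L2[1][2] = 73
paddr = 73 * 8 + 7 = 591

Answer: 591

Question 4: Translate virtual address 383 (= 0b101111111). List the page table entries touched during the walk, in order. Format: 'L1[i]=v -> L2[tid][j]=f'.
vaddr = 383 = 0b101111111
Split: l1_idx=5, l2_idx=7, offset=7

Answer: L1[5]=1 -> L2[1][7]=19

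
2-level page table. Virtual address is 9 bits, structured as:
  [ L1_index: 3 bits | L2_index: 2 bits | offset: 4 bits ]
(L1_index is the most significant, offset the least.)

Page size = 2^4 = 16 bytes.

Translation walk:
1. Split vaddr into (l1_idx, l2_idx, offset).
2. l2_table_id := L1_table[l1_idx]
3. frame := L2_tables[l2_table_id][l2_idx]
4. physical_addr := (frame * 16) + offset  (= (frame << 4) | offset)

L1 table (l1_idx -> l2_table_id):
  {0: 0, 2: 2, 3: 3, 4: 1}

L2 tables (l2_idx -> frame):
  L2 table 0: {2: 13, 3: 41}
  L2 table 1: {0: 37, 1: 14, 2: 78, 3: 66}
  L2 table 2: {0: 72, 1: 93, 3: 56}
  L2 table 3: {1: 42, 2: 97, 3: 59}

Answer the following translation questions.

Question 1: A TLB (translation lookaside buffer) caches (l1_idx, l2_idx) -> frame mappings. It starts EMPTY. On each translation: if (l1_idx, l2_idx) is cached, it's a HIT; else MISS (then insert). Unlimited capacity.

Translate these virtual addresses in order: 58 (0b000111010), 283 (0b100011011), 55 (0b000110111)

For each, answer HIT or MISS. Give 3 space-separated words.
vaddr=58: (0,3) not in TLB -> MISS, insert
vaddr=283: (4,1) not in TLB -> MISS, insert
vaddr=55: (0,3) in TLB -> HIT

Answer: MISS MISS HIT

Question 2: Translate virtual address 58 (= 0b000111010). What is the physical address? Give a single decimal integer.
Answer: 666

Derivation:
vaddr = 58 = 0b000111010
Split: l1_idx=0, l2_idx=3, offset=10
L1[0] = 0
L2[0][3] = 41
paddr = 41 * 16 + 10 = 666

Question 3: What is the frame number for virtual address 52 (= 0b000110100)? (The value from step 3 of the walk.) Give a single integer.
Answer: 41

Derivation:
vaddr = 52: l1_idx=0, l2_idx=3
L1[0] = 0; L2[0][3] = 41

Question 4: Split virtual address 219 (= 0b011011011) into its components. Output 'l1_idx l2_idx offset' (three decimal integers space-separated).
vaddr = 219 = 0b011011011
  top 3 bits -> l1_idx = 3
  next 2 bits -> l2_idx = 1
  bottom 4 bits -> offset = 11

Answer: 3 1 11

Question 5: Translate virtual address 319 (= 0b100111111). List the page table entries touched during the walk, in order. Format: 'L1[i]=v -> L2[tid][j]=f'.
Answer: L1[4]=1 -> L2[1][3]=66

Derivation:
vaddr = 319 = 0b100111111
Split: l1_idx=4, l2_idx=3, offset=15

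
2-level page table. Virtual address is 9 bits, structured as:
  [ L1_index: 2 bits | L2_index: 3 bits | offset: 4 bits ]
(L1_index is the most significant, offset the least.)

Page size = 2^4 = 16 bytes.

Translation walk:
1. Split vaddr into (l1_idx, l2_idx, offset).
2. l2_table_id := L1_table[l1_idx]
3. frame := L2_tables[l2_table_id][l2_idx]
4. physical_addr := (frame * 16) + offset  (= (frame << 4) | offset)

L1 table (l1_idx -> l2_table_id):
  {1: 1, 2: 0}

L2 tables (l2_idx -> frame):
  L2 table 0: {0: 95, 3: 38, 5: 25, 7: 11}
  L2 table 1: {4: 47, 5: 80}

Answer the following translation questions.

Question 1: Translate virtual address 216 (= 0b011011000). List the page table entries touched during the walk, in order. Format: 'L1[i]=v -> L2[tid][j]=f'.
vaddr = 216 = 0b011011000
Split: l1_idx=1, l2_idx=5, offset=8

Answer: L1[1]=1 -> L2[1][5]=80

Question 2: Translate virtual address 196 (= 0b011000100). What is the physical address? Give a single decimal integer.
vaddr = 196 = 0b011000100
Split: l1_idx=1, l2_idx=4, offset=4
L1[1] = 1
L2[1][4] = 47
paddr = 47 * 16 + 4 = 756

Answer: 756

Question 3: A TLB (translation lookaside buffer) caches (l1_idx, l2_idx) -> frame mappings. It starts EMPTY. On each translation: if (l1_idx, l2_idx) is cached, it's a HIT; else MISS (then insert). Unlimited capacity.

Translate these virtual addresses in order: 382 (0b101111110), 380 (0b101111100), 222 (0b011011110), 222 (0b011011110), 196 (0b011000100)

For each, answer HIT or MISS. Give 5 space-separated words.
vaddr=382: (2,7) not in TLB -> MISS, insert
vaddr=380: (2,7) in TLB -> HIT
vaddr=222: (1,5) not in TLB -> MISS, insert
vaddr=222: (1,5) in TLB -> HIT
vaddr=196: (1,4) not in TLB -> MISS, insert

Answer: MISS HIT MISS HIT MISS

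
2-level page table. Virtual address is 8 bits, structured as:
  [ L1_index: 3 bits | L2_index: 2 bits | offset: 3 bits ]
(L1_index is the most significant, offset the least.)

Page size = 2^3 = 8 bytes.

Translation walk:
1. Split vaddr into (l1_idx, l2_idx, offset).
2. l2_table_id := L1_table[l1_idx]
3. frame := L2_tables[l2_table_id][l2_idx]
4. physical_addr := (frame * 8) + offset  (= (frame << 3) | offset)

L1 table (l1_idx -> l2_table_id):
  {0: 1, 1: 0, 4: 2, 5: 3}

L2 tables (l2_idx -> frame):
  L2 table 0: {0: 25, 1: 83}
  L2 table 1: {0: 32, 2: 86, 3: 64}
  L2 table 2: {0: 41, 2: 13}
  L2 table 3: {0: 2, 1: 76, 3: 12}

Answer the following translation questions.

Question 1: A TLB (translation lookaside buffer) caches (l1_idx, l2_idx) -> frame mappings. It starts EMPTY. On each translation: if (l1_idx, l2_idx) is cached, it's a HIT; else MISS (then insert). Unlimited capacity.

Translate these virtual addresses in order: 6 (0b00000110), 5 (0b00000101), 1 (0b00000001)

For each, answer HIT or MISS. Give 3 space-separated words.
Answer: MISS HIT HIT

Derivation:
vaddr=6: (0,0) not in TLB -> MISS, insert
vaddr=5: (0,0) in TLB -> HIT
vaddr=1: (0,0) in TLB -> HIT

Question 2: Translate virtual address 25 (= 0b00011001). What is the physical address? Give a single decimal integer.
vaddr = 25 = 0b00011001
Split: l1_idx=0, l2_idx=3, offset=1
L1[0] = 1
L2[1][3] = 64
paddr = 64 * 8 + 1 = 513

Answer: 513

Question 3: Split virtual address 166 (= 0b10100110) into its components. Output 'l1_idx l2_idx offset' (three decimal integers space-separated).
Answer: 5 0 6

Derivation:
vaddr = 166 = 0b10100110
  top 3 bits -> l1_idx = 5
  next 2 bits -> l2_idx = 0
  bottom 3 bits -> offset = 6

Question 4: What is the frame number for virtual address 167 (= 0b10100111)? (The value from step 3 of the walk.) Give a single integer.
vaddr = 167: l1_idx=5, l2_idx=0
L1[5] = 3; L2[3][0] = 2

Answer: 2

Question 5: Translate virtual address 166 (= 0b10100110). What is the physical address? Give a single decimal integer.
vaddr = 166 = 0b10100110
Split: l1_idx=5, l2_idx=0, offset=6
L1[5] = 3
L2[3][0] = 2
paddr = 2 * 8 + 6 = 22

Answer: 22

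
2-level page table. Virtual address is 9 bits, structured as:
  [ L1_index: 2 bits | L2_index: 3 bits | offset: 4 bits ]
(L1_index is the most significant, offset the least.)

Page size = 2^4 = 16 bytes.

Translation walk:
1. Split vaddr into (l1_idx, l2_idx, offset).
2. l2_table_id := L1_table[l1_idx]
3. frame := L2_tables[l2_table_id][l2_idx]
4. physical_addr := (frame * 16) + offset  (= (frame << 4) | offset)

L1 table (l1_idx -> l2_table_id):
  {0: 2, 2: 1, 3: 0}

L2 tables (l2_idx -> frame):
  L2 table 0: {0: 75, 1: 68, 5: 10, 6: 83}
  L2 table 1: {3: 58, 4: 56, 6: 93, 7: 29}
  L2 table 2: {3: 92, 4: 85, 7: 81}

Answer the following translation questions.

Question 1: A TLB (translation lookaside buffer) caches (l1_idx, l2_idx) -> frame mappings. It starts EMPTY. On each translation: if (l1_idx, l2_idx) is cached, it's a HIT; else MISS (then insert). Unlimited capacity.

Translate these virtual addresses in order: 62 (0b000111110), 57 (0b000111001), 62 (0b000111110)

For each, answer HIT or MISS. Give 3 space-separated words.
vaddr=62: (0,3) not in TLB -> MISS, insert
vaddr=57: (0,3) in TLB -> HIT
vaddr=62: (0,3) in TLB -> HIT

Answer: MISS HIT HIT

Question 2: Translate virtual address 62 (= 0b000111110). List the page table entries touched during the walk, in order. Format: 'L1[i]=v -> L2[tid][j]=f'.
Answer: L1[0]=2 -> L2[2][3]=92

Derivation:
vaddr = 62 = 0b000111110
Split: l1_idx=0, l2_idx=3, offset=14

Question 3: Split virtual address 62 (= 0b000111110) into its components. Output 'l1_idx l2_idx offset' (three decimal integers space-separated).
vaddr = 62 = 0b000111110
  top 2 bits -> l1_idx = 0
  next 3 bits -> l2_idx = 3
  bottom 4 bits -> offset = 14

Answer: 0 3 14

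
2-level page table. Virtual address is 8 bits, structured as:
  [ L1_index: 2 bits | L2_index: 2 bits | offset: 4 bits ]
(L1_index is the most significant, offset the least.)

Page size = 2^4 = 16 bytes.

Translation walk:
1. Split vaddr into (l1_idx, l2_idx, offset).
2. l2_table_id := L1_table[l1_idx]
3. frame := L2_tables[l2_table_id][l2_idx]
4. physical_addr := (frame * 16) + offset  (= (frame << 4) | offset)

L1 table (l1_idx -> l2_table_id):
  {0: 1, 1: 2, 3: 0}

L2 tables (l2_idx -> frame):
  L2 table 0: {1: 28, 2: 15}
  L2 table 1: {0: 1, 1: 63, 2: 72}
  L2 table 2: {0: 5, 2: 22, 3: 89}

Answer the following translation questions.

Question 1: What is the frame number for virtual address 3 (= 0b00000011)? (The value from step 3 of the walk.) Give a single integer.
Answer: 1

Derivation:
vaddr = 3: l1_idx=0, l2_idx=0
L1[0] = 1; L2[1][0] = 1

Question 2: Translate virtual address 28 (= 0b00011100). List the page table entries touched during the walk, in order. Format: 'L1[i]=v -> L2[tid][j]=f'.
vaddr = 28 = 0b00011100
Split: l1_idx=0, l2_idx=1, offset=12

Answer: L1[0]=1 -> L2[1][1]=63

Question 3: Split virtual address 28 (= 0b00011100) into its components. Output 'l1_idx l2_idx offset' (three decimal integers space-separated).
Answer: 0 1 12

Derivation:
vaddr = 28 = 0b00011100
  top 2 bits -> l1_idx = 0
  next 2 bits -> l2_idx = 1
  bottom 4 bits -> offset = 12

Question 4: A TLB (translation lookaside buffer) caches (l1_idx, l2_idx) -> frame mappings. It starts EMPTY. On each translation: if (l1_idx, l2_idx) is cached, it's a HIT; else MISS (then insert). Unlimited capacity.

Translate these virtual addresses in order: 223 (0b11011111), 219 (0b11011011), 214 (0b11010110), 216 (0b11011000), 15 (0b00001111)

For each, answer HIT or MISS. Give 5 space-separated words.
Answer: MISS HIT HIT HIT MISS

Derivation:
vaddr=223: (3,1) not in TLB -> MISS, insert
vaddr=219: (3,1) in TLB -> HIT
vaddr=214: (3,1) in TLB -> HIT
vaddr=216: (3,1) in TLB -> HIT
vaddr=15: (0,0) not in TLB -> MISS, insert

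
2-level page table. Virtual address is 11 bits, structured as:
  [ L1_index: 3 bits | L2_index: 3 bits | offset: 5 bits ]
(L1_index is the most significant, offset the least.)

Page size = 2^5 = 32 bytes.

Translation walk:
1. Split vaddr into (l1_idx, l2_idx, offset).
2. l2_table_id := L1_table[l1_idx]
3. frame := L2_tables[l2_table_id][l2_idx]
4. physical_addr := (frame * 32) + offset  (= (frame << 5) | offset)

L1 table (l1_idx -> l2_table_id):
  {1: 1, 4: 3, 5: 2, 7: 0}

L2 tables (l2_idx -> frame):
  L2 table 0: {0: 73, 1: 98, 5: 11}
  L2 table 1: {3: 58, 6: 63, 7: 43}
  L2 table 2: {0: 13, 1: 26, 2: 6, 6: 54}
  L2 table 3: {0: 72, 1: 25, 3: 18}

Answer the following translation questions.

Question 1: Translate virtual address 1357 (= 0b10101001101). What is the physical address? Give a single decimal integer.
vaddr = 1357 = 0b10101001101
Split: l1_idx=5, l2_idx=2, offset=13
L1[5] = 2
L2[2][2] = 6
paddr = 6 * 32 + 13 = 205

Answer: 205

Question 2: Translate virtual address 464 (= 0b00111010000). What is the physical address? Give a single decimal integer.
Answer: 2032

Derivation:
vaddr = 464 = 0b00111010000
Split: l1_idx=1, l2_idx=6, offset=16
L1[1] = 1
L2[1][6] = 63
paddr = 63 * 32 + 16 = 2032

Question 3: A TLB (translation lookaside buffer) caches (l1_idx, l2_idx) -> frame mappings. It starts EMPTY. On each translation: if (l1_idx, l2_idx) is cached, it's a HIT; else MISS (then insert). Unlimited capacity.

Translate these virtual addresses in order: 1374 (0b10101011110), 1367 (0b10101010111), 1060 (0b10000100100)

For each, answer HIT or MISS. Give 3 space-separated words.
vaddr=1374: (5,2) not in TLB -> MISS, insert
vaddr=1367: (5,2) in TLB -> HIT
vaddr=1060: (4,1) not in TLB -> MISS, insert

Answer: MISS HIT MISS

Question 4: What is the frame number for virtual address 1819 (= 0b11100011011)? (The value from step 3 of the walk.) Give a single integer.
Answer: 73

Derivation:
vaddr = 1819: l1_idx=7, l2_idx=0
L1[7] = 0; L2[0][0] = 73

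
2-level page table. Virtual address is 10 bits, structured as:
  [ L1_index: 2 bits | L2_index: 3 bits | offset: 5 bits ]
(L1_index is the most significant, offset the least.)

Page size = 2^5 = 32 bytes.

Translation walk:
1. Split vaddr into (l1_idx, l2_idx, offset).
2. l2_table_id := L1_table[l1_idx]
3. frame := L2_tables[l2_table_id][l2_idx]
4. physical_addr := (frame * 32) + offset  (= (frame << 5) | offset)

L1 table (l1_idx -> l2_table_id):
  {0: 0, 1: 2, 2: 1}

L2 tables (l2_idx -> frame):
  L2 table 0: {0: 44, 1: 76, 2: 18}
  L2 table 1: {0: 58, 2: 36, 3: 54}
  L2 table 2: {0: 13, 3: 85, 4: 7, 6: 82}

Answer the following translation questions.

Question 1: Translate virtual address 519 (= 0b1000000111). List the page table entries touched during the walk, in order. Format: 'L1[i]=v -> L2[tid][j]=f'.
vaddr = 519 = 0b1000000111
Split: l1_idx=2, l2_idx=0, offset=7

Answer: L1[2]=1 -> L2[1][0]=58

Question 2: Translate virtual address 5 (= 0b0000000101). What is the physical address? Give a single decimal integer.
Answer: 1413

Derivation:
vaddr = 5 = 0b0000000101
Split: l1_idx=0, l2_idx=0, offset=5
L1[0] = 0
L2[0][0] = 44
paddr = 44 * 32 + 5 = 1413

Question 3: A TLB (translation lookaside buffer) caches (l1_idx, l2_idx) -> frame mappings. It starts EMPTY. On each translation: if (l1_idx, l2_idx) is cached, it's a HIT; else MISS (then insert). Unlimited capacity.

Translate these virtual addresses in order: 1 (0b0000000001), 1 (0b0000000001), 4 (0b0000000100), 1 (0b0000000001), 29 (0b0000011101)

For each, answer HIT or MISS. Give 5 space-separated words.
Answer: MISS HIT HIT HIT HIT

Derivation:
vaddr=1: (0,0) not in TLB -> MISS, insert
vaddr=1: (0,0) in TLB -> HIT
vaddr=4: (0,0) in TLB -> HIT
vaddr=1: (0,0) in TLB -> HIT
vaddr=29: (0,0) in TLB -> HIT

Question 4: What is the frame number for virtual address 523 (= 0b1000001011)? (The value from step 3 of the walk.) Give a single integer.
Answer: 58

Derivation:
vaddr = 523: l1_idx=2, l2_idx=0
L1[2] = 1; L2[1][0] = 58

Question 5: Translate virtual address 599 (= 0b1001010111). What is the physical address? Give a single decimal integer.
Answer: 1175

Derivation:
vaddr = 599 = 0b1001010111
Split: l1_idx=2, l2_idx=2, offset=23
L1[2] = 1
L2[1][2] = 36
paddr = 36 * 32 + 23 = 1175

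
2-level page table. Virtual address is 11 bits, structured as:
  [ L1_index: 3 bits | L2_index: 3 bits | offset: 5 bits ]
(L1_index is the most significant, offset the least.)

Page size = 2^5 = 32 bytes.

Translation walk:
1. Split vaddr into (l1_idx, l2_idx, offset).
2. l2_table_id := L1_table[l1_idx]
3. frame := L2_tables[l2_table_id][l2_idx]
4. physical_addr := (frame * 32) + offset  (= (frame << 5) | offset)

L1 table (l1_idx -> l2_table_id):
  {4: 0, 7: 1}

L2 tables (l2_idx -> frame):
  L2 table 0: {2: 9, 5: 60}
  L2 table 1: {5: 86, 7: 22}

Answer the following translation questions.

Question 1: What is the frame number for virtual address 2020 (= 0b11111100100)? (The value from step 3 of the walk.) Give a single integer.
vaddr = 2020: l1_idx=7, l2_idx=7
L1[7] = 1; L2[1][7] = 22

Answer: 22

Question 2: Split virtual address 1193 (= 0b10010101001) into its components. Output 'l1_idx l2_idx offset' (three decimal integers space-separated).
vaddr = 1193 = 0b10010101001
  top 3 bits -> l1_idx = 4
  next 3 bits -> l2_idx = 5
  bottom 5 bits -> offset = 9

Answer: 4 5 9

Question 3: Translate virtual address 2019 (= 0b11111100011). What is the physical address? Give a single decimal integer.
Answer: 707

Derivation:
vaddr = 2019 = 0b11111100011
Split: l1_idx=7, l2_idx=7, offset=3
L1[7] = 1
L2[1][7] = 22
paddr = 22 * 32 + 3 = 707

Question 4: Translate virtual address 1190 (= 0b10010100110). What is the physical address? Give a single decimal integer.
vaddr = 1190 = 0b10010100110
Split: l1_idx=4, l2_idx=5, offset=6
L1[4] = 0
L2[0][5] = 60
paddr = 60 * 32 + 6 = 1926

Answer: 1926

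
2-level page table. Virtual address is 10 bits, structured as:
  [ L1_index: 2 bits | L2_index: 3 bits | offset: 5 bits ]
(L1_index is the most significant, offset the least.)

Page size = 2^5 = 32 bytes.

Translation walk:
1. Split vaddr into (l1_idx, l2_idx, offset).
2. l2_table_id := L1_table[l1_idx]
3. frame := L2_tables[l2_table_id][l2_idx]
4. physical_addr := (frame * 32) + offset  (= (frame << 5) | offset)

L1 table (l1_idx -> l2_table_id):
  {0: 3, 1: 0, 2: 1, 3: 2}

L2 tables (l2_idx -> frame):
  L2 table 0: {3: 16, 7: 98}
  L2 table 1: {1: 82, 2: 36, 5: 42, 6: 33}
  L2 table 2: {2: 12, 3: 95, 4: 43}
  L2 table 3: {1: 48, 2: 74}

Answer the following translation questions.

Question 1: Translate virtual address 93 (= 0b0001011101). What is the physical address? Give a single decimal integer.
vaddr = 93 = 0b0001011101
Split: l1_idx=0, l2_idx=2, offset=29
L1[0] = 3
L2[3][2] = 74
paddr = 74 * 32 + 29 = 2397

Answer: 2397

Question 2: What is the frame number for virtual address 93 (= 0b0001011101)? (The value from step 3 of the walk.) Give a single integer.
vaddr = 93: l1_idx=0, l2_idx=2
L1[0] = 3; L2[3][2] = 74

Answer: 74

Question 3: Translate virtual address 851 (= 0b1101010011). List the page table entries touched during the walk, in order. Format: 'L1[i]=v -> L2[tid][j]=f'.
vaddr = 851 = 0b1101010011
Split: l1_idx=3, l2_idx=2, offset=19

Answer: L1[3]=2 -> L2[2][2]=12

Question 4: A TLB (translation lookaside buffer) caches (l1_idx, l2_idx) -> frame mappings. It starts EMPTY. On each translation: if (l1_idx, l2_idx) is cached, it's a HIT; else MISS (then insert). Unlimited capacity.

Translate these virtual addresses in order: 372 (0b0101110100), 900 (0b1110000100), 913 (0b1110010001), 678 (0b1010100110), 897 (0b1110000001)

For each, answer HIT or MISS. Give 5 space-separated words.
Answer: MISS MISS HIT MISS HIT

Derivation:
vaddr=372: (1,3) not in TLB -> MISS, insert
vaddr=900: (3,4) not in TLB -> MISS, insert
vaddr=913: (3,4) in TLB -> HIT
vaddr=678: (2,5) not in TLB -> MISS, insert
vaddr=897: (3,4) in TLB -> HIT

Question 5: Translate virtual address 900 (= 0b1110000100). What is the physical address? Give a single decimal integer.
vaddr = 900 = 0b1110000100
Split: l1_idx=3, l2_idx=4, offset=4
L1[3] = 2
L2[2][4] = 43
paddr = 43 * 32 + 4 = 1380

Answer: 1380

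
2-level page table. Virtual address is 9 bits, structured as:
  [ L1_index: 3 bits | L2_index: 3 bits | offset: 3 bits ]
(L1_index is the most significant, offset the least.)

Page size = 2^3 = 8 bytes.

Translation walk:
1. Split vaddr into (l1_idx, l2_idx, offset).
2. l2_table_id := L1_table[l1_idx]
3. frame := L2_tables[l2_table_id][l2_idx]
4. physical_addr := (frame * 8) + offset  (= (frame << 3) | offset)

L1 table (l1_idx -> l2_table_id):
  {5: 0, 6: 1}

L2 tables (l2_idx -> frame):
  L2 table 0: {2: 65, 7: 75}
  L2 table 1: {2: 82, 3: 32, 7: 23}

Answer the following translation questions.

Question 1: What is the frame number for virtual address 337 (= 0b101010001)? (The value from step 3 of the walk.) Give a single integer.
vaddr = 337: l1_idx=5, l2_idx=2
L1[5] = 0; L2[0][2] = 65

Answer: 65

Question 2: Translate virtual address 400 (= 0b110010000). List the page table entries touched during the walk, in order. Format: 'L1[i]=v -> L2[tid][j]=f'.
Answer: L1[6]=1 -> L2[1][2]=82

Derivation:
vaddr = 400 = 0b110010000
Split: l1_idx=6, l2_idx=2, offset=0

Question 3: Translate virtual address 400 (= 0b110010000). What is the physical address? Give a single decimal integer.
vaddr = 400 = 0b110010000
Split: l1_idx=6, l2_idx=2, offset=0
L1[6] = 1
L2[1][2] = 82
paddr = 82 * 8 + 0 = 656

Answer: 656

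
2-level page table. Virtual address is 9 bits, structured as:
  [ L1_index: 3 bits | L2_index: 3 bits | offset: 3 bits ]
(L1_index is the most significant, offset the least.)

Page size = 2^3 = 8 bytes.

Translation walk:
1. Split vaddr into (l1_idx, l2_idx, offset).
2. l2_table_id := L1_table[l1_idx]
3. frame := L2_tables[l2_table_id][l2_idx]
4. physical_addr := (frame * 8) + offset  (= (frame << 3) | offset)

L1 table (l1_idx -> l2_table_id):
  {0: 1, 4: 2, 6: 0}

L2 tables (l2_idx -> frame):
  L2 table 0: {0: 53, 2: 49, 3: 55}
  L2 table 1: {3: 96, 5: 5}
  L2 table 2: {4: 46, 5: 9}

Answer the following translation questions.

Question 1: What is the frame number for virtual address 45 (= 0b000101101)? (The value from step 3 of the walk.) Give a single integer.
Answer: 5

Derivation:
vaddr = 45: l1_idx=0, l2_idx=5
L1[0] = 1; L2[1][5] = 5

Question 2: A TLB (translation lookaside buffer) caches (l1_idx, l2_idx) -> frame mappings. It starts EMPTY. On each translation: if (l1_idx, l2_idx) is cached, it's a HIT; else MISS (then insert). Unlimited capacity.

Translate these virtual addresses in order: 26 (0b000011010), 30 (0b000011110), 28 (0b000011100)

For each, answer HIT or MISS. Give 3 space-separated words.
Answer: MISS HIT HIT

Derivation:
vaddr=26: (0,3) not in TLB -> MISS, insert
vaddr=30: (0,3) in TLB -> HIT
vaddr=28: (0,3) in TLB -> HIT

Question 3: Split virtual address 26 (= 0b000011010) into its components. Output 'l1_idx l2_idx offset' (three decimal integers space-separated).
Answer: 0 3 2

Derivation:
vaddr = 26 = 0b000011010
  top 3 bits -> l1_idx = 0
  next 3 bits -> l2_idx = 3
  bottom 3 bits -> offset = 2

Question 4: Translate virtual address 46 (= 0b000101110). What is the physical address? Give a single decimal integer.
Answer: 46

Derivation:
vaddr = 46 = 0b000101110
Split: l1_idx=0, l2_idx=5, offset=6
L1[0] = 1
L2[1][5] = 5
paddr = 5 * 8 + 6 = 46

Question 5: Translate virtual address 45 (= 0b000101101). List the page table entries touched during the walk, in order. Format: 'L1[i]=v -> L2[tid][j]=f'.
Answer: L1[0]=1 -> L2[1][5]=5

Derivation:
vaddr = 45 = 0b000101101
Split: l1_idx=0, l2_idx=5, offset=5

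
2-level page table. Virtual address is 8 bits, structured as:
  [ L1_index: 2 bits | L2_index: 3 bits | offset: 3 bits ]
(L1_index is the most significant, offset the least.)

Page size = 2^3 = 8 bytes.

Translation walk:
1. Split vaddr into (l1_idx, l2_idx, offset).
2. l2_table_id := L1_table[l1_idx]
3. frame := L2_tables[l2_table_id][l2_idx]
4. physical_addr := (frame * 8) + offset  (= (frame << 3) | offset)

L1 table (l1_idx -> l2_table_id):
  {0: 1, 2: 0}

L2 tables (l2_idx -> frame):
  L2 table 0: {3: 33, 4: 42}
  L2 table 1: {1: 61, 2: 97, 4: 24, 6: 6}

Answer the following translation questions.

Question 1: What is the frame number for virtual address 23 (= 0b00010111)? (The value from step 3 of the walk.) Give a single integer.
Answer: 97

Derivation:
vaddr = 23: l1_idx=0, l2_idx=2
L1[0] = 1; L2[1][2] = 97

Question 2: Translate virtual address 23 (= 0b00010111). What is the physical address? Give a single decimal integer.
Answer: 783

Derivation:
vaddr = 23 = 0b00010111
Split: l1_idx=0, l2_idx=2, offset=7
L1[0] = 1
L2[1][2] = 97
paddr = 97 * 8 + 7 = 783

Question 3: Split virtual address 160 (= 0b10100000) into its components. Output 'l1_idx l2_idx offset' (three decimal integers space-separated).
vaddr = 160 = 0b10100000
  top 2 bits -> l1_idx = 2
  next 3 bits -> l2_idx = 4
  bottom 3 bits -> offset = 0

Answer: 2 4 0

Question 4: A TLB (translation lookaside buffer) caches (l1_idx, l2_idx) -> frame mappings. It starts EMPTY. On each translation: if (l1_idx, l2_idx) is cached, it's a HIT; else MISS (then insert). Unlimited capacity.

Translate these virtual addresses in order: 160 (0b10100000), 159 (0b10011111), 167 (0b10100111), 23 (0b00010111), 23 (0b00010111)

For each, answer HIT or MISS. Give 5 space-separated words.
vaddr=160: (2,4) not in TLB -> MISS, insert
vaddr=159: (2,3) not in TLB -> MISS, insert
vaddr=167: (2,4) in TLB -> HIT
vaddr=23: (0,2) not in TLB -> MISS, insert
vaddr=23: (0,2) in TLB -> HIT

Answer: MISS MISS HIT MISS HIT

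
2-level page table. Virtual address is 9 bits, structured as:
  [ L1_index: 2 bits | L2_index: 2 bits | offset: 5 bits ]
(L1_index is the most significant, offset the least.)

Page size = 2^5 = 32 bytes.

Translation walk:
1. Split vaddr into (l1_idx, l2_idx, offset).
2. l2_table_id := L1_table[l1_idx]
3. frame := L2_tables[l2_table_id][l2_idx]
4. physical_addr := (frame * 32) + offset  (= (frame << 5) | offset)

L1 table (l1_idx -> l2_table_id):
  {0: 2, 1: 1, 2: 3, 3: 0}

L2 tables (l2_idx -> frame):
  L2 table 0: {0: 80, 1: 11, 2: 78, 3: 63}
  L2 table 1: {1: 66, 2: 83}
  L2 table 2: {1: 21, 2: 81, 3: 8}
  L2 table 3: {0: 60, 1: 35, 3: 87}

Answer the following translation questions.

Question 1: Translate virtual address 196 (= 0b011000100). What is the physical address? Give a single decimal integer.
Answer: 2660

Derivation:
vaddr = 196 = 0b011000100
Split: l1_idx=1, l2_idx=2, offset=4
L1[1] = 1
L2[1][2] = 83
paddr = 83 * 32 + 4 = 2660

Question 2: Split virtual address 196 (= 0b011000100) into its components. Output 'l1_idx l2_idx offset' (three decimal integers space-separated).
vaddr = 196 = 0b011000100
  top 2 bits -> l1_idx = 1
  next 2 bits -> l2_idx = 2
  bottom 5 bits -> offset = 4

Answer: 1 2 4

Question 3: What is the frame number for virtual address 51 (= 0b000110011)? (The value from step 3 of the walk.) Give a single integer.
Answer: 21

Derivation:
vaddr = 51: l1_idx=0, l2_idx=1
L1[0] = 2; L2[2][1] = 21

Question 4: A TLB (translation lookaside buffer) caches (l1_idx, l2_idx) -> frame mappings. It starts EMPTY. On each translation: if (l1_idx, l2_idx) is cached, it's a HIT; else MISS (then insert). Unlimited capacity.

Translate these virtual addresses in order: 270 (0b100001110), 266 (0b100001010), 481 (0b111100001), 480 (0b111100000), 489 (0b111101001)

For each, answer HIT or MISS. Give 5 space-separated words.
Answer: MISS HIT MISS HIT HIT

Derivation:
vaddr=270: (2,0) not in TLB -> MISS, insert
vaddr=266: (2,0) in TLB -> HIT
vaddr=481: (3,3) not in TLB -> MISS, insert
vaddr=480: (3,3) in TLB -> HIT
vaddr=489: (3,3) in TLB -> HIT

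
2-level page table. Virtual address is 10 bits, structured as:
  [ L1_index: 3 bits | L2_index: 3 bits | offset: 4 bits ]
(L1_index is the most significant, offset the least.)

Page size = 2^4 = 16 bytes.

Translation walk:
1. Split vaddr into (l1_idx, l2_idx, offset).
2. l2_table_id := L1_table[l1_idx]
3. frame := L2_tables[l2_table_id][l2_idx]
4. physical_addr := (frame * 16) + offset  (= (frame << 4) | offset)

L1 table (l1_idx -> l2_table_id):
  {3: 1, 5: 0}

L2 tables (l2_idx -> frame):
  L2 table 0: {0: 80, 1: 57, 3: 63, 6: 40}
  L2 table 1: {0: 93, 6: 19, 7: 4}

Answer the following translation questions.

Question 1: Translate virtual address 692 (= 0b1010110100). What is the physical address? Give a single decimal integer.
Answer: 1012

Derivation:
vaddr = 692 = 0b1010110100
Split: l1_idx=5, l2_idx=3, offset=4
L1[5] = 0
L2[0][3] = 63
paddr = 63 * 16 + 4 = 1012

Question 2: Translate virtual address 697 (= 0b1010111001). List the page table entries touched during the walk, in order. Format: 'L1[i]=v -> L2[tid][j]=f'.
Answer: L1[5]=0 -> L2[0][3]=63

Derivation:
vaddr = 697 = 0b1010111001
Split: l1_idx=5, l2_idx=3, offset=9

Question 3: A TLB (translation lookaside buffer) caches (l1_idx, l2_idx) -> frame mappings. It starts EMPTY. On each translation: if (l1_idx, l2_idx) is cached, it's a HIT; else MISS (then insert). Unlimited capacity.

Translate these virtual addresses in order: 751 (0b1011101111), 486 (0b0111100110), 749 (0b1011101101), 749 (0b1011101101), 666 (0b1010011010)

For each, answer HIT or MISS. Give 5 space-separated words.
Answer: MISS MISS HIT HIT MISS

Derivation:
vaddr=751: (5,6) not in TLB -> MISS, insert
vaddr=486: (3,6) not in TLB -> MISS, insert
vaddr=749: (5,6) in TLB -> HIT
vaddr=749: (5,6) in TLB -> HIT
vaddr=666: (5,1) not in TLB -> MISS, insert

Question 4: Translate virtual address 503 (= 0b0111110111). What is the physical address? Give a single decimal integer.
vaddr = 503 = 0b0111110111
Split: l1_idx=3, l2_idx=7, offset=7
L1[3] = 1
L2[1][7] = 4
paddr = 4 * 16 + 7 = 71

Answer: 71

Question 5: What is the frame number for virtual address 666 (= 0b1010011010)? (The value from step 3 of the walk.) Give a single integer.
vaddr = 666: l1_idx=5, l2_idx=1
L1[5] = 0; L2[0][1] = 57

Answer: 57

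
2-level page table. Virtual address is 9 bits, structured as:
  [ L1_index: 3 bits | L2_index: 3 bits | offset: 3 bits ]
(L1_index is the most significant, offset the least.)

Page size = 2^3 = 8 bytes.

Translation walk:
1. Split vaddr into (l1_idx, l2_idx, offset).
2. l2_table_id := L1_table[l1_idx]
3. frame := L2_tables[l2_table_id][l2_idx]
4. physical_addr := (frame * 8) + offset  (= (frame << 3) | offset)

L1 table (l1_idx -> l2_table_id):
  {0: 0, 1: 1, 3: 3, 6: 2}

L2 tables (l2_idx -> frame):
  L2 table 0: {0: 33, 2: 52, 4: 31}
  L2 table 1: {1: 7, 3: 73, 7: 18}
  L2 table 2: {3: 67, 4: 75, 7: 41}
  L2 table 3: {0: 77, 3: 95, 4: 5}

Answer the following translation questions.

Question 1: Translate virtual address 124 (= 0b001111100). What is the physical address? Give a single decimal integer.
Answer: 148

Derivation:
vaddr = 124 = 0b001111100
Split: l1_idx=1, l2_idx=7, offset=4
L1[1] = 1
L2[1][7] = 18
paddr = 18 * 8 + 4 = 148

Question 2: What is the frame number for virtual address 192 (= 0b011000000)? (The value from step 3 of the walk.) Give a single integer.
Answer: 77

Derivation:
vaddr = 192: l1_idx=3, l2_idx=0
L1[3] = 3; L2[3][0] = 77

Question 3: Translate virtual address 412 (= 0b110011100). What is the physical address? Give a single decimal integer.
vaddr = 412 = 0b110011100
Split: l1_idx=6, l2_idx=3, offset=4
L1[6] = 2
L2[2][3] = 67
paddr = 67 * 8 + 4 = 540

Answer: 540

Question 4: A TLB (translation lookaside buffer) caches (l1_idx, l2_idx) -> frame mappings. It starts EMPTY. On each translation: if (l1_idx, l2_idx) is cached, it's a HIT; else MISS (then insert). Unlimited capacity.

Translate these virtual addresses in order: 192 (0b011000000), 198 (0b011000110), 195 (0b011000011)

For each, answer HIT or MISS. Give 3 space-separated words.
vaddr=192: (3,0) not in TLB -> MISS, insert
vaddr=198: (3,0) in TLB -> HIT
vaddr=195: (3,0) in TLB -> HIT

Answer: MISS HIT HIT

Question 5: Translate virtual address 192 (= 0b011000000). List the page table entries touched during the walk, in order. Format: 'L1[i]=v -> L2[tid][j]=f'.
Answer: L1[3]=3 -> L2[3][0]=77

Derivation:
vaddr = 192 = 0b011000000
Split: l1_idx=3, l2_idx=0, offset=0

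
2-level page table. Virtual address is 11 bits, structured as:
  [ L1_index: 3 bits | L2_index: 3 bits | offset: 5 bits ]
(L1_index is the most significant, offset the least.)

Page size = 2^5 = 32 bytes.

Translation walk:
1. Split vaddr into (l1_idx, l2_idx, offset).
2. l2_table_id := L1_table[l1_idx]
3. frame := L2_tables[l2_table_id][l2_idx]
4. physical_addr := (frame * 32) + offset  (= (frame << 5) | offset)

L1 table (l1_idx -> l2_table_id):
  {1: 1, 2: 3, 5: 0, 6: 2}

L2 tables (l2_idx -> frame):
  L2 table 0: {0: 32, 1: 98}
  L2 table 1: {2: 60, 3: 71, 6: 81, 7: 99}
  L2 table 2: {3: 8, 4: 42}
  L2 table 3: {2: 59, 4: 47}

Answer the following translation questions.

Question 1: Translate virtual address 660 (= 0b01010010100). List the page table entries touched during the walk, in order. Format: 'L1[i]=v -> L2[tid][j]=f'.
Answer: L1[2]=3 -> L2[3][4]=47

Derivation:
vaddr = 660 = 0b01010010100
Split: l1_idx=2, l2_idx=4, offset=20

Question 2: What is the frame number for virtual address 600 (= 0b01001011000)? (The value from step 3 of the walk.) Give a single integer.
Answer: 59

Derivation:
vaddr = 600: l1_idx=2, l2_idx=2
L1[2] = 3; L2[3][2] = 59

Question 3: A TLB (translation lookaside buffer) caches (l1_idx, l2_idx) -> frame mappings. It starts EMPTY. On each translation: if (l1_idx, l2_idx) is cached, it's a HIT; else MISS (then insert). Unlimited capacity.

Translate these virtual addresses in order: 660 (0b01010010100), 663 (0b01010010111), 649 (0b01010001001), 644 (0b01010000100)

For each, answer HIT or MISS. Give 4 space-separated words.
Answer: MISS HIT HIT HIT

Derivation:
vaddr=660: (2,4) not in TLB -> MISS, insert
vaddr=663: (2,4) in TLB -> HIT
vaddr=649: (2,4) in TLB -> HIT
vaddr=644: (2,4) in TLB -> HIT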